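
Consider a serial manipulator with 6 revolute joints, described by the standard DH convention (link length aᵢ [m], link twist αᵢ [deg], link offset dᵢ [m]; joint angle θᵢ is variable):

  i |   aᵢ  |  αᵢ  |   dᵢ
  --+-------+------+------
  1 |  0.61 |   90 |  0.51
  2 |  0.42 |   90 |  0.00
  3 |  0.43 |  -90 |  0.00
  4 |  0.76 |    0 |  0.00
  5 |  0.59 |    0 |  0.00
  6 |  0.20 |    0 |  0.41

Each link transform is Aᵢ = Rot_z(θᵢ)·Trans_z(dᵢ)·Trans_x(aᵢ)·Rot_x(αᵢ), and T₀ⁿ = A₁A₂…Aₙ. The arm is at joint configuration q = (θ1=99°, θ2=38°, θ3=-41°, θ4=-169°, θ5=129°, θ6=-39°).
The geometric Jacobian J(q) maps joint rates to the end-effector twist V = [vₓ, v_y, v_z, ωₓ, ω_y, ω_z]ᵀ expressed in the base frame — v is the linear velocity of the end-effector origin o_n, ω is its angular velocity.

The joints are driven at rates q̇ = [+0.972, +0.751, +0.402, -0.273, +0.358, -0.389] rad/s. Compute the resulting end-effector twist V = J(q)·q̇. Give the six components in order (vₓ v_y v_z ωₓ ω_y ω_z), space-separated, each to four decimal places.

-1.4287 -0.2331 0.9208 0.5010 0.1708 0.5324

o_n = [-0.0731, 1.7097, 0.4472]
J₁: ẑ×o_n = [-1.7097, -0.0731, 0.0000], ω = ẑ
J2: z=[0.9877, 0.1564, 0.0000] o=[-0.0954, 0.6025, 0.5100] → [-0.0098, 0.0620, 1.0901, 0.9877, 0.1564, 0.0000]
J3: z=[-0.0963, 0.6081, -0.7880] o=[-0.1472, 0.9294, 0.7686] → [0.4195, -0.0893, -0.1202, -0.0963, 0.6081, -0.7880]
J4: z=[0.6645, 0.6287, 0.4039] o=[-0.4658, 1.1378, 0.9684] → [-0.5586, 0.5049, 0.1332, 0.6645, 0.6287, 0.4039]
J5: z=[0.6645, 0.6287, 0.4039] o=[0.0730, 0.8644, 0.5075] → [-0.3793, -0.0190, 0.6537, 0.6645, 0.6287, 0.4039]
J6: z=[0.6645, 0.6287, 0.4039] o=[-0.2984, 1.3141, 0.4186] → [-0.1418, 0.0720, 0.1213, 0.6645, 0.6287, 0.4039]
V = J·q̇ = [-1.4287, -0.2331, 0.9208, 0.5010, 0.1708, 0.5324]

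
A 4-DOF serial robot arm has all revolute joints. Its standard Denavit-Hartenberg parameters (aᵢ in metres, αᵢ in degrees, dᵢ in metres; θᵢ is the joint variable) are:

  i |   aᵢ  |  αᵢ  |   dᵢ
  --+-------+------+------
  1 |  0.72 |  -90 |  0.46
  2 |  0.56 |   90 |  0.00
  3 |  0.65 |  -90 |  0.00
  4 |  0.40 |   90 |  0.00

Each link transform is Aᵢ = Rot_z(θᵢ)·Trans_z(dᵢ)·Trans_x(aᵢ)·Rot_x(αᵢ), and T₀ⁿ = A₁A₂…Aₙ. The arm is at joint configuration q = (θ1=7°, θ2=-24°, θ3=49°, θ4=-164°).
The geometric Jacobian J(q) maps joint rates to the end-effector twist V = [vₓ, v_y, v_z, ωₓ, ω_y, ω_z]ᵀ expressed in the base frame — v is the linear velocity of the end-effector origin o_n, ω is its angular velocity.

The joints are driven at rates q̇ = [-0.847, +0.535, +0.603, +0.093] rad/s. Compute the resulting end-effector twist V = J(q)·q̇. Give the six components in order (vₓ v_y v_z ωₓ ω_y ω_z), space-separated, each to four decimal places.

o_n = [1.3114, 0.3629, 0.8593]
J₁: ẑ×o_n = [-0.3629, 1.3114, 0.0000], ω = ẑ
J2: z=[-0.1219, 0.9925, 0.0000] o=[0.7146, 0.0877, 0.4600] → [0.3964, 0.0487, -0.6259, -0.1219, 0.9925, 0.0000]
J3: z=[-0.4037, -0.0496, 0.9135] o=[1.2224, 0.1501, 0.6878] → [-0.2029, 0.1506, -0.0815, -0.4037, -0.0496, 0.9135]
J4: z=[-0.7643, 0.5671, -0.3070] o=[1.5493, 0.6845, 0.8612] → [-0.0998, 0.0716, 0.3807, -0.7643, 0.5671, -0.3070]
V = J·q̇ = [0.3878, -0.9873, -0.3486, -0.3797, 0.5539, -0.3247]

0.3878 -0.9873 -0.3486 -0.3797 0.5539 -0.3247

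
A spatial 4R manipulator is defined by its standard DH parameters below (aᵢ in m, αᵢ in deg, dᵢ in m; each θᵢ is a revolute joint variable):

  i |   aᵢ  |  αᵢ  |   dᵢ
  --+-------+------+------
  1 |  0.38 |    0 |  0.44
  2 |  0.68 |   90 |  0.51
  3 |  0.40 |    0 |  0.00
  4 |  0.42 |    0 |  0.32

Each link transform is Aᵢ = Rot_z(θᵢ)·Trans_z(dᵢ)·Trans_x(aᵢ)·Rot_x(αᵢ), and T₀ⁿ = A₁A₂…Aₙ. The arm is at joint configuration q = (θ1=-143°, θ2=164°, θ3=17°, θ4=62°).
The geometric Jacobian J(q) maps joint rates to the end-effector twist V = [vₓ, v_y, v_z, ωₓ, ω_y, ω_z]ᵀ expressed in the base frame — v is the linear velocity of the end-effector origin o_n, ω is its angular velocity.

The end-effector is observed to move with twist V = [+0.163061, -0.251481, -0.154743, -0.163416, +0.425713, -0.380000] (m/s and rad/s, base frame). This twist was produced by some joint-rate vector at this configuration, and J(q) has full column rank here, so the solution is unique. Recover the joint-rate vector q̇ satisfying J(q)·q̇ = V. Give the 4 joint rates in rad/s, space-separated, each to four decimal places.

-0.3860 0.0060 -0.3090 -0.1470

o_n = [0.8780, -0.1179, 1.4792]
J₁: ẑ×o_n = [0.1179, 0.8780, -0.0000], ω = ẑ
J2: z=[0.0000, 0.0000, 1.0000] o=[-0.3035, -0.2287, 0.4400] → [-0.1107, 1.1814, 0.0000, 0.0000, 0.0000, 1.0000]
J3: z=[0.3584, -0.9336, 0.0000] o=[0.3314, 0.0150, 0.9500] → [-0.4941, -0.1897, 0.4627, 0.3584, -0.9336, 0.0000]
J4: z=[0.3584, -0.9336, 0.0000] o=[0.6885, 0.1521, 1.0669] → [-0.3849, -0.1477, 0.0801, 0.3584, -0.9336, 0.0000]
q̇ = J⁺·V = [-0.3860, 0.0060, -0.3090, -0.1470]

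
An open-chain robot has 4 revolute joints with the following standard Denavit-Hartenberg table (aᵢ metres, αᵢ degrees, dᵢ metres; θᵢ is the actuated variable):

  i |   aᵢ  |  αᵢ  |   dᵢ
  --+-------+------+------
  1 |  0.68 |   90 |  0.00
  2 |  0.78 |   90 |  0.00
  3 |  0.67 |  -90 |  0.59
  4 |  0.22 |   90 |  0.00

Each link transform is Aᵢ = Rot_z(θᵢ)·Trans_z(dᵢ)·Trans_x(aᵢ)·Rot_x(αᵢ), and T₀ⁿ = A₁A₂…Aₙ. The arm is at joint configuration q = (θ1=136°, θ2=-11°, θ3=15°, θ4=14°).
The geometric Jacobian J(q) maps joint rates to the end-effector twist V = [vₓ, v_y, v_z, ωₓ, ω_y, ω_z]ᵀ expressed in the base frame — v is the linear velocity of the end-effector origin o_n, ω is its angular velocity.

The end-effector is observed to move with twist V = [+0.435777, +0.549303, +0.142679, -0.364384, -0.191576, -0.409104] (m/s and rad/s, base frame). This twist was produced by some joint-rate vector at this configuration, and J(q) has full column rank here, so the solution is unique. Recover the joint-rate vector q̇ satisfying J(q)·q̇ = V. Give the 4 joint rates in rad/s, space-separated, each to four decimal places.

o_n = [-1.4100, 1.6795, -0.8386]
J₁: ẑ×o_n = [-1.6795, -1.4100, 0.0000], ω = ẑ
J2: z=[0.6947, 0.7193, 0.0000] o=[-0.4892, 0.4724, 0.0000] → [-0.6032, 0.5825, 1.5009, 0.6947, 0.7193, 0.0000]
J3: z=[0.1373, -0.1325, -0.9816] o=[-1.0399, 1.0042, -0.1488] → [0.7543, 0.4579, 0.0436, 0.1373, -0.1325, -0.9816]
J4: z=[0.8537, 0.5183, 0.0494] o=[-1.2955, 1.4921, -0.8515] → [-0.0026, -0.0167, 0.2194, 0.8537, 0.5183, 0.0494]
q̇ = J⁺·V = [-0.2740, 0.1780, 0.1080, -0.5890]

-0.2740 0.1780 0.1080 -0.5890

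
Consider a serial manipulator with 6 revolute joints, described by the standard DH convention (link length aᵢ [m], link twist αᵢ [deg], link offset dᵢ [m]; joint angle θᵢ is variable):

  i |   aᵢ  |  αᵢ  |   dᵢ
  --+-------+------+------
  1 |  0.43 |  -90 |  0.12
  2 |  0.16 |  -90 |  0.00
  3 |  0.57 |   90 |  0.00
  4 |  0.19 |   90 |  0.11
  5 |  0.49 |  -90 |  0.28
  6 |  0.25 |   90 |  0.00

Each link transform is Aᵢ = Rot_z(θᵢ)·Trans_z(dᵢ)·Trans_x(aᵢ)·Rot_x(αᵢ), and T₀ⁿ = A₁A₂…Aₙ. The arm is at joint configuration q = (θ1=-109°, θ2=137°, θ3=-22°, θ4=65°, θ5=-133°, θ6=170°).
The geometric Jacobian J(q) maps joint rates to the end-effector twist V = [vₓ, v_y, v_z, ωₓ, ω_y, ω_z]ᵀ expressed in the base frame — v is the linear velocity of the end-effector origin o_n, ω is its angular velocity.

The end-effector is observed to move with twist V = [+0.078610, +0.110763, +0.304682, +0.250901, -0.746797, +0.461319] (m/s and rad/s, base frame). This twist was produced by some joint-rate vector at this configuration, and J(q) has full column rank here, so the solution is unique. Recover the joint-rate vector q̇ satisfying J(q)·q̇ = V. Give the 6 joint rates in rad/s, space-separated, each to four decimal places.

0.2030 0.3220 -0.1020 0.0620 -0.4210 -0.4720

o_n = [0.2837, 0.1042, -0.5663]
J₁: ẑ×o_n = [-0.1042, 0.2837, 0.0000], ω = ẑ
J2: z=[0.9455, -0.3256, 0.0000] o=[-0.1400, -0.4066, 0.1200] → [0.2234, 0.6489, 0.6209, 0.9455, -0.3256, 0.0000]
J3: z=[0.2220, 0.6448, 0.7314] o=[-0.1019, -0.2959, 0.0109] → [-0.6649, 0.4101, -0.1598, 0.2220, 0.6448, 0.7314]
J4: z=[0.7875, -0.5609, 0.2555] o=[0.2258, 0.0000, -0.3496] → [0.0950, 0.1855, 0.1145, 0.7875, -0.5609, 0.2555]
J5: z=[0.4273, 0.1980, -0.8822] o=[0.3969, 0.0910, -0.2463] → [-0.0517, 0.2366, 0.0281, 0.4273, 0.1980, -0.8822]
J6: z=[-0.2122, 0.9704, 0.1151] o=[0.0858, 0.0789, -0.7171] → [0.1433, 0.0547, -0.1974, -0.2122, 0.9704, 0.1151]
q̇ = J⁺·V = [0.2030, 0.3220, -0.1020, 0.0620, -0.4210, -0.4720]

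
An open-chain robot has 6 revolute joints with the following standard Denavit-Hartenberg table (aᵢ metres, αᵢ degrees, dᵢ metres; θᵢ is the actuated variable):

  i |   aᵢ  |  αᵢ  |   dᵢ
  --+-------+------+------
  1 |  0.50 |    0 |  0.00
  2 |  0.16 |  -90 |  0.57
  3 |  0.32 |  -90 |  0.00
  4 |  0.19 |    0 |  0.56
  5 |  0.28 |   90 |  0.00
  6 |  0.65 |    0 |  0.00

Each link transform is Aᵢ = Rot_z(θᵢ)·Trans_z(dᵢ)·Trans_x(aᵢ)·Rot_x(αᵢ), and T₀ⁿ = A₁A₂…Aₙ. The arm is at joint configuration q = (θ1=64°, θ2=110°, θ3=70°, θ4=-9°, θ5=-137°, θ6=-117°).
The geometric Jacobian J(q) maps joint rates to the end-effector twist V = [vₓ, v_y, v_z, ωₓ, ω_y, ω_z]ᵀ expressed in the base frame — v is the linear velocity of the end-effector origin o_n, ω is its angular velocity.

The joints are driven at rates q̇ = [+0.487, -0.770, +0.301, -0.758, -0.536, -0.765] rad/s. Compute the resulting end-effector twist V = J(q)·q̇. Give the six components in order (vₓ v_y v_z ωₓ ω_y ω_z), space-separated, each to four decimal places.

0.0294 0.2717 -0.4704 -1.4526 -0.7877 -0.2424

o_n = [-0.1370, 0.4654, 0.0877]
J₁: ẑ×o_n = [-0.4654, -0.1370, 0.0000], ω = ẑ
J2: z=[0.0000, 0.0000, 1.0000] o=[0.2192, 0.4494, 0.0000] → [-0.0160, -0.3562, 0.0000, 0.0000, 0.0000, 1.0000]
J3: z=[-0.1045, -0.9945, 0.0000] o=[0.0601, 0.4661, 0.5700] → [0.4796, -0.0504, -0.1959, -0.1045, -0.9945, 0.0000]
J4: z=[0.9345, -0.0982, -0.3420] o=[-0.0488, 0.4776, 0.2693] → [0.0137, 0.1998, -0.0200, 0.9345, -0.0982, -0.3420]
J5: z=[0.9345, -0.0982, -0.3420] o=[0.4076, 0.3997, -0.0986] → [0.0042, 0.0121, 0.0079, 0.9345, -0.0982, -0.3420]
J6: z=[0.2769, 0.8045, 0.5255] o=[0.4702, 0.2357, 0.1196] → [-0.1463, -0.3103, 0.5521, 0.2769, 0.8045, 0.5255]
V = J·q̇ = [0.0294, 0.2717, -0.4704, -1.4526, -0.7877, -0.2424]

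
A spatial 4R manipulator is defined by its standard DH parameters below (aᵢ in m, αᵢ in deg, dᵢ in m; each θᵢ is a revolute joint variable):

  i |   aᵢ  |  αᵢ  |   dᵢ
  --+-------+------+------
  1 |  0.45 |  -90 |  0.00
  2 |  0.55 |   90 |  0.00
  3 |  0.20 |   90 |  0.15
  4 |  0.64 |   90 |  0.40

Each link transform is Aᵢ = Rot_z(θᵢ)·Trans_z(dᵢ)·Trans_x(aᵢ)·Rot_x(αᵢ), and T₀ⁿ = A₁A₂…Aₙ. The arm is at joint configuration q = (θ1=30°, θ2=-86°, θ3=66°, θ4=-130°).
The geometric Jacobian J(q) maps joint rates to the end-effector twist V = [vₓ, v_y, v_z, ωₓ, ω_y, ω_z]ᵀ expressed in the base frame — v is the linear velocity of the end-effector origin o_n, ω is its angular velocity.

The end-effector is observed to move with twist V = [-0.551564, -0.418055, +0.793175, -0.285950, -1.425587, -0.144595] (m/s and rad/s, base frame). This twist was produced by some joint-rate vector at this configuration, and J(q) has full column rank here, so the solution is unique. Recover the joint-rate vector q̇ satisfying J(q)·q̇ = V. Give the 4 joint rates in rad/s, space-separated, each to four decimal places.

o_n = [0.9117, 0.1155, 0.8037]
J₁: ẑ×o_n = [-0.1155, 0.9117, 0.0000], ω = ẑ
J2: z=[-0.5000, 0.8660, 0.0000] o=[0.3897, 0.2250, 0.0000] → [0.6960, 0.4018, -0.3973, -0.5000, 0.8660, 0.0000]
J3: z=[-0.8639, -0.4988, 0.0698] o=[0.4229, 0.2442, 0.5487] → [-0.1182, 0.2544, 0.3549, -0.8639, -0.4988, 0.0698]
J4: z=[0.2586, -0.3204, 0.9113] o=[0.2069, 0.3304, 0.6403] → [0.1435, 0.6000, 0.1702, 0.2586, -0.3204, 0.9113]
q̇ = J⁺·V = [-0.7310, -0.8610, 0.9990, 0.5670]

-0.7310 -0.8610 0.9990 0.5670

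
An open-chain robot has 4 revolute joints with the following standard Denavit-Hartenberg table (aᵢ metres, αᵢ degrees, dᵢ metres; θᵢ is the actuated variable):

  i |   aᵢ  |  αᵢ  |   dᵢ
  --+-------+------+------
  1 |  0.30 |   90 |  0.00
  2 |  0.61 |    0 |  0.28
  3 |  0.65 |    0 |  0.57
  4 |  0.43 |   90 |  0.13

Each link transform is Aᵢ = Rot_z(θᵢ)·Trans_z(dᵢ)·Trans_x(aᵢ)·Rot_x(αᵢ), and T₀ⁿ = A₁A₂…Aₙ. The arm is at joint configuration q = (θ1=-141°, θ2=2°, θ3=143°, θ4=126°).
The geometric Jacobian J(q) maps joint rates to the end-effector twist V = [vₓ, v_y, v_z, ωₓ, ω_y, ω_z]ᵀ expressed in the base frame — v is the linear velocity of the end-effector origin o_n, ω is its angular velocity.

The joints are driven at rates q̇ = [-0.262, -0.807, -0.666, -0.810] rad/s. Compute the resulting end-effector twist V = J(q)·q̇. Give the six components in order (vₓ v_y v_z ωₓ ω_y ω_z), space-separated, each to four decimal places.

0.4588 0.5012 0.2752 1.4367 -1.7742 -0.2620

o_n = [-0.9157, 0.5195, -0.0358]
J₁: ẑ×o_n = [-0.5195, -0.9157, 0.0000], ω = ẑ
J2: z=[-0.6293, 0.7771, 0.0000] o=[-0.2331, -0.1888, 0.0000] → [-0.0278, -0.0225, 0.0847, -0.6293, 0.7771, 0.0000]
J3: z=[-0.6293, 0.7771, 0.0000] o=[-0.8831, -0.3548, 0.0213] → [-0.0444, -0.0359, -0.5249, -0.6293, 0.7771, 0.0000]
J4: z=[-0.6293, 0.7771, 0.0000] o=[-0.8280, 0.4232, 0.3941] → [-0.3341, -0.2706, 0.0075, -0.6293, 0.7771, 0.0000]
V = J·q̇ = [0.4588, 0.5012, 0.2752, 1.4367, -1.7742, -0.2620]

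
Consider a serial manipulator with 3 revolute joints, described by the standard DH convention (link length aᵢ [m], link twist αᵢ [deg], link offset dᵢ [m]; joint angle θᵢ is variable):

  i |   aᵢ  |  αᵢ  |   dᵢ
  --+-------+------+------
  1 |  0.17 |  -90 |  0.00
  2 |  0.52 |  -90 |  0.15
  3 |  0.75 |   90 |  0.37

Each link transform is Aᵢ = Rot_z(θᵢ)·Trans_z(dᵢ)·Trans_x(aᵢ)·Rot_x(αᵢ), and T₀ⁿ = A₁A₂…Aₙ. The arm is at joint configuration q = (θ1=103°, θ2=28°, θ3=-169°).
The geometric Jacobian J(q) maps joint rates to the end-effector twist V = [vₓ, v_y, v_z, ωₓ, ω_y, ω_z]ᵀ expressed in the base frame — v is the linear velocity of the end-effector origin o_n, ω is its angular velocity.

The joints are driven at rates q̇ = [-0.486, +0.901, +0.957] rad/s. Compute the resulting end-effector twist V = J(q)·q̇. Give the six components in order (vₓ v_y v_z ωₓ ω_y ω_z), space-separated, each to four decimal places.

-0.7923 -0.1208 0.2642 -0.7768 -0.6405 -1.3310

o_n = [-0.2418, -0.2556, -0.2252]
J₁: ẑ×o_n = [0.2556, -0.2418, 0.0000], ω = ẑ
J2: z=[-0.9744, -0.2250, 0.0000] o=[-0.0382, 0.1656, 0.0000] → [0.0507, -0.2194, 0.3646, -0.9744, -0.2250, 0.0000]
J3: z=[0.1056, -0.4574, -0.8829] o=[-0.2877, 0.5793, -0.2441] → [-0.7458, -0.0425, -0.0672, 0.1056, -0.4574, -0.8829]
V = J·q̇ = [-0.7923, -0.1208, 0.2642, -0.7768, -0.6405, -1.3310]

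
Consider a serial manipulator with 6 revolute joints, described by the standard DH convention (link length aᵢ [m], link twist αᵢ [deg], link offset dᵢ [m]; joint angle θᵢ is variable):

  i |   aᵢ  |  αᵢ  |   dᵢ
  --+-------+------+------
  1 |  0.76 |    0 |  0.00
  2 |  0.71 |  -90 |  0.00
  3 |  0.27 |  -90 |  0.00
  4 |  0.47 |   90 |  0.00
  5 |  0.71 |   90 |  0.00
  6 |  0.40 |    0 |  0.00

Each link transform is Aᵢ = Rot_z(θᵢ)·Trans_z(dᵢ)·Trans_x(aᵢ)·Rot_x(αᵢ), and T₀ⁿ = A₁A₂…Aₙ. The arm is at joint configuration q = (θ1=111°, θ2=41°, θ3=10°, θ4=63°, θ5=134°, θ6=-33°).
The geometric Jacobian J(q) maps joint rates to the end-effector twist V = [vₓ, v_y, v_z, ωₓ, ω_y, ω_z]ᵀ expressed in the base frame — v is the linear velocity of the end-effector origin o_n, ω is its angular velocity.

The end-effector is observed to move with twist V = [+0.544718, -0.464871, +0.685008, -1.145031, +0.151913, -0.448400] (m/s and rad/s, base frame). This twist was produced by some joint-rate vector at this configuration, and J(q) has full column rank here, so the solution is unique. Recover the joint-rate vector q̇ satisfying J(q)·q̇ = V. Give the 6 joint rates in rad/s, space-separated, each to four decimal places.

o_n = [-0.8095, 0.8486, -0.7336]
J₁: ẑ×o_n = [-0.8486, -0.8095, 0.0000], ω = ẑ
J2: z=[0.0000, 0.0000, 1.0000] o=[-0.2724, 0.7095, 0.0000] → [-0.1391, -0.5372, 0.0000, 0.0000, 0.0000, 1.0000]
J3: z=[-0.4695, -0.8829, 0.0000] o=[-0.8993, 1.0428, 0.0000] → [0.6477, -0.3444, 0.1704, -0.4695, -0.8829, 0.0000]
J4: z=[0.1533, -0.0815, -0.9848] o=[-1.1340, 1.1677, -0.0469] → [-0.2583, -0.2143, -0.0225, 0.1533, -0.0815, -0.9848]
J5: z=[-0.9879, 0.0111, -0.1547] o=[-1.1230, 1.6361, -0.0839] → [-0.1291, -0.6903, 0.7745, -0.9879, 0.0111, -0.1547]
J6: z=[0.1234, 0.6603, -0.7408] o=[-1.0563, 1.1029, -0.5480] → [-0.3109, -0.1599, -0.1943, 0.1234, 0.6603, -0.7408]
q̇ = J⁺·V = [-0.5890, 0.2610, 0.4350, -0.5730, 0.9540, 0.7250]

-0.5890 0.2610 0.4350 -0.5730 0.9540 0.7250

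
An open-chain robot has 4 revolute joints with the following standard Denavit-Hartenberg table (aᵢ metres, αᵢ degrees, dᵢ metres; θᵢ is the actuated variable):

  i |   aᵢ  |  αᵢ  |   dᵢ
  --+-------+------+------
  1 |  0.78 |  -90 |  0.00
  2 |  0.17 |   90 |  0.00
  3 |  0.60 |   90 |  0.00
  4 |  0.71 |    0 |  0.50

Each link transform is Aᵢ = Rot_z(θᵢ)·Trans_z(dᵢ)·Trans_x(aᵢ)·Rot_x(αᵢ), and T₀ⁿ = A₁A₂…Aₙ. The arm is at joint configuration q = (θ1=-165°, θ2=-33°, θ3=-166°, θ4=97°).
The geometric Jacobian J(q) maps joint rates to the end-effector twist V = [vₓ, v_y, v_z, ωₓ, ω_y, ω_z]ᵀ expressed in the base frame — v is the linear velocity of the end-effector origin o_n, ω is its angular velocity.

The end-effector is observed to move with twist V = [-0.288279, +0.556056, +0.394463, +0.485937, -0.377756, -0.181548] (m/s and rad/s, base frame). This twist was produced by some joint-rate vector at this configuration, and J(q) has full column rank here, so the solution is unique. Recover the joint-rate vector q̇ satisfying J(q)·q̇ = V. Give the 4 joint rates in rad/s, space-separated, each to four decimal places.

-0.9430 0.9040 0.8410 -0.4260

o_n = [0.0746, -0.3537, 0.3464]
J₁: ẑ×o_n = [0.3537, 0.0746, -0.0000], ω = ẑ
J2: z=[0.2588, -0.9659, 0.0000] o=[-0.7534, -0.2019, 0.0000] → [-0.3346, -0.0896, 0.7605, 0.2588, -0.9659, 0.0000]
J3: z=[0.5261, 0.1410, 0.8387] o=[-0.8911, -0.2388, 0.0926] → [0.1321, 0.6764, -0.1966, 0.5261, 0.1410, 0.8387]
J4: z=[0.4471, -0.8847, -0.1318] o=[-0.4571, 0.0278, -0.2245] → [-0.5553, -0.3253, 0.2998, 0.4471, -0.8847, -0.1318]
q̇ = J⁺·V = [-0.9430, 0.9040, 0.8410, -0.4260]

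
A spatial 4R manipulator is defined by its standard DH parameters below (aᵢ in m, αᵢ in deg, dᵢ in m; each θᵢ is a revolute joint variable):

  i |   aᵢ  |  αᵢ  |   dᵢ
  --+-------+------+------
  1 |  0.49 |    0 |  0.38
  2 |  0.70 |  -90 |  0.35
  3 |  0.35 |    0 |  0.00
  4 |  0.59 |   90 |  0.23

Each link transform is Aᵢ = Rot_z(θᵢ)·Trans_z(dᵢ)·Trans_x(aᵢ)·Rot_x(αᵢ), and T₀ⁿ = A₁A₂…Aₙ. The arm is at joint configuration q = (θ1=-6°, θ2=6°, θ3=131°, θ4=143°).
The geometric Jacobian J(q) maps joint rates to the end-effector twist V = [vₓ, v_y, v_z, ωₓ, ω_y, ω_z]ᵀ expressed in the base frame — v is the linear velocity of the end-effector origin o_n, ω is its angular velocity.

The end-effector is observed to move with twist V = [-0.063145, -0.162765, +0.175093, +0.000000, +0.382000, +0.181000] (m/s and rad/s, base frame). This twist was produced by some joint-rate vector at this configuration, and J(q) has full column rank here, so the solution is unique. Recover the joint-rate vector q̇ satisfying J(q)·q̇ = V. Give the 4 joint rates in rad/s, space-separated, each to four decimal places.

-0.5240 0.7050 0.8310 -0.4490

o_n = [0.9989, 0.1788, 1.0544]
J₁: ẑ×o_n = [-0.1788, 0.9989, 0.0000], ω = ẑ
J2: z=[0.0000, 0.0000, 1.0000] o=[0.4873, -0.0512, 0.3800] → [-0.2300, 0.5115, 0.0000, 0.0000, 0.0000, 1.0000]
J3: z=[0.0000, 1.0000, 0.0000] o=[1.1873, -0.0512, 0.7300] → [0.3244, -0.0000, 0.1885, 0.0000, 1.0000, 0.0000]
J4: z=[0.0000, 1.0000, 0.0000] o=[0.9577, -0.0512, 0.4659] → [0.5886, -0.0000, -0.0412, 0.0000, 1.0000, 0.0000]
q̇ = J⁺·V = [-0.5240, 0.7050, 0.8310, -0.4490]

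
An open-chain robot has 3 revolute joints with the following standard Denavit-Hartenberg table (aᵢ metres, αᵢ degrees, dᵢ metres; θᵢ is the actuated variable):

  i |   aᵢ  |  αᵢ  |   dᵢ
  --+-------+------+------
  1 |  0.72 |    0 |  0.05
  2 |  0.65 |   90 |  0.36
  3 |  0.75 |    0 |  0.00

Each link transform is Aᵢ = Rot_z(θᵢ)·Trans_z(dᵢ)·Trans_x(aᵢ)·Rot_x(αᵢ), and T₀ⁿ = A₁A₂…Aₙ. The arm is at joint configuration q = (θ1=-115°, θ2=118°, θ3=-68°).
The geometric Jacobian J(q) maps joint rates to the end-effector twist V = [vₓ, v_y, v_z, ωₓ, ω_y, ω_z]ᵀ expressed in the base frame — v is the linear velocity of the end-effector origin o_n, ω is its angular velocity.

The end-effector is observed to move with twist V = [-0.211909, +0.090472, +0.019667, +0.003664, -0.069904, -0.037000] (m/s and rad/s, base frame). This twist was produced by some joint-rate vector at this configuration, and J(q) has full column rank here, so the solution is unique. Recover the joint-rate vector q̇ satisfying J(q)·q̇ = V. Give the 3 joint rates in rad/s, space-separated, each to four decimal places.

-0.4020 0.3650 0.0700

o_n = [0.6254, -0.6038, -0.2854]
J₁: ẑ×o_n = [0.6038, 0.6254, -0.0000], ω = ẑ
J2: z=[0.0000, 0.0000, 1.0000] o=[-0.3043, -0.6525, 0.0500] → [-0.0487, 0.9297, 0.0000, 0.0000, 0.0000, 1.0000]
J3: z=[0.0523, -0.9986, 0.0000] o=[0.3448, -0.6185, 0.4100] → [0.6944, 0.0364, 0.2810, 0.0523, -0.9986, 0.0000]
q̇ = J⁺·V = [-0.4020, 0.3650, 0.0700]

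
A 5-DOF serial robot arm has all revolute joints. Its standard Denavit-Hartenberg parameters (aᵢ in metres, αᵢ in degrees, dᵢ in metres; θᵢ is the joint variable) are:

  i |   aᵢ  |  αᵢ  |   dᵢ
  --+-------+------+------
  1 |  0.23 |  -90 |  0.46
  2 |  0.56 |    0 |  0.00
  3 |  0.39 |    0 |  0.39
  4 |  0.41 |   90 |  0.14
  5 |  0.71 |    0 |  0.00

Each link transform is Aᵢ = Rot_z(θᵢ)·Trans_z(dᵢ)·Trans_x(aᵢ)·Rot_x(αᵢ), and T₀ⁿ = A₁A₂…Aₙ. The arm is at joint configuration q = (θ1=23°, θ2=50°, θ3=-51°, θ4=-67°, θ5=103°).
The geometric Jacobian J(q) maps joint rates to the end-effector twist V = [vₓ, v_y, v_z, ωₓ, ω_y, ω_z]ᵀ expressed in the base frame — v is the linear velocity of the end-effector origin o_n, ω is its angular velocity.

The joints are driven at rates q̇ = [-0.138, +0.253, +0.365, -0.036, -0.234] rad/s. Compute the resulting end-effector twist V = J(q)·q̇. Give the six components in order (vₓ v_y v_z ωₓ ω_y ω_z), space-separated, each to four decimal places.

o_n = [0.5109, 1.5442, 0.2699]
J₁: ẑ×o_n = [-1.5442, 0.5109, 0.0000], ω = ẑ
J2: z=[-0.3907, 0.9205, 0.0000] o=[0.2117, 0.0899, 0.4600] → [-0.1750, -0.0743, -0.8437, -0.3907, 0.9205, 0.0000]
J3: z=[-0.3907, 0.9205, 0.0000] o=[0.5431, 0.2305, 0.0310] → [0.2199, 0.0933, -0.4837, -0.3907, 0.9205, 0.0000]
J4: z=[-0.3907, 0.9205, 0.0000] o=[0.7496, 0.7419, 0.0378] → [0.2136, 0.0907, -0.0938, -0.3907, 0.9205, 0.0000]
J5: z=[-0.8535, -0.3623, 0.3746] o=[0.8363, 0.9308, 0.4180] → [-0.1761, -0.2483, -0.6414, -0.8535, -0.3623, 0.3746]
V = J·q̇ = [0.2826, -0.0004, -0.2365, -0.0277, 0.6205, -0.2257]

0.2826 -0.0004 -0.2365 -0.0277 0.6205 -0.2257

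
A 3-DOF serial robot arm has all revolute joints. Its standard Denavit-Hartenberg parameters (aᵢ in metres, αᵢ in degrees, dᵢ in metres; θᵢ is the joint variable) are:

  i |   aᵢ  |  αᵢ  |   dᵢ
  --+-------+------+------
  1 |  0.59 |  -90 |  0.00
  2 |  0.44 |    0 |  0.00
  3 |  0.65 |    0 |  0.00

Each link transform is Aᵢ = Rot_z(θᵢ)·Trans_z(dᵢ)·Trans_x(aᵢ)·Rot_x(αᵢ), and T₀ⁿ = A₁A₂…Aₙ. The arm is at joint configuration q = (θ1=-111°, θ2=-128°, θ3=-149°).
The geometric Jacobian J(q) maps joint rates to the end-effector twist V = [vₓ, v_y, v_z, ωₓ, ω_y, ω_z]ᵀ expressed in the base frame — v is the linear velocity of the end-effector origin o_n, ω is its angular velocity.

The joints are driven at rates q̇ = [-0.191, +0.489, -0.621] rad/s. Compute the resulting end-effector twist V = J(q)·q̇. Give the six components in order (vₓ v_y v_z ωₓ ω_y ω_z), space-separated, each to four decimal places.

-0.1623 -0.2105 0.1429 -0.1232 0.0473 -0.1910

o_n = [-0.1427, -0.3719, -0.2984]
J₁: ẑ×o_n = [0.3719, -0.1427, 0.0000], ω = ẑ
J2: z=[0.9336, -0.3584, 0.0000] o=[-0.2114, -0.5508, 0.0000] → [0.1069, 0.2786, 0.1917, 0.9336, -0.3584, 0.0000]
J3: z=[0.9336, -0.3584, 0.0000] o=[-0.1144, -0.2979, 0.3467] → [0.2312, 0.6023, -0.0792, 0.9336, -0.3584, 0.0000]
V = J·q̇ = [-0.1623, -0.2105, 0.1429, -0.1232, 0.0473, -0.1910]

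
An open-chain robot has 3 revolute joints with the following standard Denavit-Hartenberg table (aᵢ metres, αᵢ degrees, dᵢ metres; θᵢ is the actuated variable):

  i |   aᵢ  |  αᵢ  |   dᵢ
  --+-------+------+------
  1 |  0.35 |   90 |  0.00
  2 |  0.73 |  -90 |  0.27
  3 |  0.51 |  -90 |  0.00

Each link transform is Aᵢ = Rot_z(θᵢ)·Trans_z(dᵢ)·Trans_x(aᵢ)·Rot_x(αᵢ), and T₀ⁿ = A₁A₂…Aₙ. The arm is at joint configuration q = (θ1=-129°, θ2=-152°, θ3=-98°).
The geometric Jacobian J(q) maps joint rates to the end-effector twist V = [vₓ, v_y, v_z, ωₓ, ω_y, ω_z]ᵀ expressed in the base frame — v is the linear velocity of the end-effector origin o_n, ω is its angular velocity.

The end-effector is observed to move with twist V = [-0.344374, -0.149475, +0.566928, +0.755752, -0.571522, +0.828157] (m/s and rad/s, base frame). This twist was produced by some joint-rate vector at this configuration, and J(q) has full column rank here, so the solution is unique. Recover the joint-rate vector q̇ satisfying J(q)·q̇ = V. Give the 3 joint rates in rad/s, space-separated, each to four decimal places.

o_n = [-0.4564, 0.6680, -0.3094]
J₁: ẑ×o_n = [-0.6680, -0.4564, 0.0000], ω = ẑ
J2: z=[-0.7771, 0.6293, 0.0000] o=[-0.2203, -0.2720, 0.0000] → [-0.1947, -0.2404, -0.5819, -0.7771, 0.6293, 0.0000]
J3: z=[-0.2954, -0.3648, -0.8829] o=[-0.0245, 0.3988, -0.3427] → [0.2255, 0.3912, -0.2371, -0.2954, -0.3648, -0.8829]
q̇ = J⁺·V = [0.7690, -0.9470, -0.0670]

0.7690 -0.9470 -0.0670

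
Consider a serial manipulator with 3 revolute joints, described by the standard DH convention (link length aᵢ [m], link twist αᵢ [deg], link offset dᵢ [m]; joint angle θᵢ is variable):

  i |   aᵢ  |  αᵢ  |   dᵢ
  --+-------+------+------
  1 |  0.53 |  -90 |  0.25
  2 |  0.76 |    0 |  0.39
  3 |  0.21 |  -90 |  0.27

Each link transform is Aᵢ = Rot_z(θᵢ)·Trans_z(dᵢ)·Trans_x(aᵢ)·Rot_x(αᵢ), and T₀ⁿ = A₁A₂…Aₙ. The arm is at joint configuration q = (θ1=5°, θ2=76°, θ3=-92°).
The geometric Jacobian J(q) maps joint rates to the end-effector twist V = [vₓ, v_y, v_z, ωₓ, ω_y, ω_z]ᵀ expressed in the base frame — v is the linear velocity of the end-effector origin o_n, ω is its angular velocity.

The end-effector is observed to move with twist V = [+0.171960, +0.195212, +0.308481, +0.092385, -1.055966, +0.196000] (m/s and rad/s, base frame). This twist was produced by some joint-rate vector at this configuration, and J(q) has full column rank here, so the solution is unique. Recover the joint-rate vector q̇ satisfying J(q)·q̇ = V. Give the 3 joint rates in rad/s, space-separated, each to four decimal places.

o_n = [0.8547, 0.7373, -0.4295]
J₁: ẑ×o_n = [-0.7373, 0.8547, 0.0000], ω = ẑ
J2: z=[-0.0872, 0.9962, 0.0000] o=[0.5280, 0.0462, 0.2500] → [-0.6770, -0.0592, -0.3857, -0.0872, 0.9962, 0.0000]
J3: z=[-0.0872, 0.9962, 0.0000] o=[0.6772, 0.4507, -0.4874] → [0.0577, 0.0050, -0.2019, -0.0872, 0.9962, 0.0000]
q̇ = J⁺·V = [0.1960, -0.5140, -0.5460]

0.1960 -0.5140 -0.5460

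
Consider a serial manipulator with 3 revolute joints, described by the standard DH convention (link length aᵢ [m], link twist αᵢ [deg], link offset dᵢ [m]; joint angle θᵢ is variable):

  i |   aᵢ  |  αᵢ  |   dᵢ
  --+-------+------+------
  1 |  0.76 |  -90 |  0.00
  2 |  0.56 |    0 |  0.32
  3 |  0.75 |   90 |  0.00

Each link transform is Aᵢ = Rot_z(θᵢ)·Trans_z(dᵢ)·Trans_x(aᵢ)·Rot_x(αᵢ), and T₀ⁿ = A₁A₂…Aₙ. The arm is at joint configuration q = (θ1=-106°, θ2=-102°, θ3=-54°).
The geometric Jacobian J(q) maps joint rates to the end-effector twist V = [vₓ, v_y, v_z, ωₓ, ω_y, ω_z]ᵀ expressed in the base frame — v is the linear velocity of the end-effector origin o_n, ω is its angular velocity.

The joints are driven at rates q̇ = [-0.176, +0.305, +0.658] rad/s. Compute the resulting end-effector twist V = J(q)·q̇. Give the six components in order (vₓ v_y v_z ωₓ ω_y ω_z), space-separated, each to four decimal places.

-0.1355 -0.4991 0.6953 0.9257 -0.2654 -0.1760

o_n = [0.3191, -0.0482, 0.8528]
J₁: ẑ×o_n = [0.0482, 0.3191, -0.0000], ω = ẑ
J2: z=[0.9613, -0.2756, 0.0000] o=[-0.2095, -0.7306, 0.0000] → [-0.2351, -0.8198, 0.8016, 0.9613, -0.2756, 0.0000]
J3: z=[0.9613, -0.2756, 0.0000] o=[0.1302, -0.7068, 0.5478] → [-0.0841, -0.2932, 0.6852, 0.9613, -0.2756, 0.0000]
V = J·q̇ = [-0.1355, -0.4991, 0.6953, 0.9257, -0.2654, -0.1760]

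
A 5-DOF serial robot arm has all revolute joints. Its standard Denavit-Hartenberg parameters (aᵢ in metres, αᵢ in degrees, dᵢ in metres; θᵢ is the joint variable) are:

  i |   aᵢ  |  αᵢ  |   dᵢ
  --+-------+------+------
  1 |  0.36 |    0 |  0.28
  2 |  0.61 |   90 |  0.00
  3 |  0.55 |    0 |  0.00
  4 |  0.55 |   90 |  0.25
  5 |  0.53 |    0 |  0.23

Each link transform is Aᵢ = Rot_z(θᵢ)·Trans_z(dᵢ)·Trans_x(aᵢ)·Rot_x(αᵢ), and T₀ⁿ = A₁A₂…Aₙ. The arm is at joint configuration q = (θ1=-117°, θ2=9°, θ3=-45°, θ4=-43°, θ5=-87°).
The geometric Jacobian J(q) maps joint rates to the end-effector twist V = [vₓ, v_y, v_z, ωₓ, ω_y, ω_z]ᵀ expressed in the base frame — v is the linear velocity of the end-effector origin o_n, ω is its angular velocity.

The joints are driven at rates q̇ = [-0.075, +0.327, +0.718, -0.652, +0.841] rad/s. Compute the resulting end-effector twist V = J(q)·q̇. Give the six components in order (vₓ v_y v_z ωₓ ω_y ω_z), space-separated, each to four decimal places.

o_n = [-0.1417, -1.1576, -0.6943]
J₁: ẑ×o_n = [1.1576, -0.1417, 0.0000], ω = ẑ
J2: z=[0.0000, 0.0000, 1.0000] o=[-0.1634, -0.3208, 0.2800] → [0.8369, 0.0217, -0.0000, 0.0000, 0.0000, 1.0000]
J3: z=[-0.9511, 0.3090, 0.0000] o=[-0.3519, -0.9009, 0.2800] → [-0.3011, -0.9266, 0.1792, -0.9511, 0.3090, 0.0000]
J4: z=[-0.9511, 0.3090, 0.0000] o=[-0.4721, -1.2708, -0.1089] → [-0.1809, -0.5568, -0.2097, -0.9511, 0.3090, 0.0000]
J5: z=[0.3088, 0.9505, -0.0349] o=[-0.7158, -1.2118, -0.6586] → [-0.0321, -0.0090, -0.5290, 0.3088, 0.9505, -0.0349]
V = J·q̇ = [0.0616, -0.2921, -0.1795, 0.1970, 0.8197, 0.2226]

0.0616 -0.2921 -0.1795 0.1970 0.8197 0.2226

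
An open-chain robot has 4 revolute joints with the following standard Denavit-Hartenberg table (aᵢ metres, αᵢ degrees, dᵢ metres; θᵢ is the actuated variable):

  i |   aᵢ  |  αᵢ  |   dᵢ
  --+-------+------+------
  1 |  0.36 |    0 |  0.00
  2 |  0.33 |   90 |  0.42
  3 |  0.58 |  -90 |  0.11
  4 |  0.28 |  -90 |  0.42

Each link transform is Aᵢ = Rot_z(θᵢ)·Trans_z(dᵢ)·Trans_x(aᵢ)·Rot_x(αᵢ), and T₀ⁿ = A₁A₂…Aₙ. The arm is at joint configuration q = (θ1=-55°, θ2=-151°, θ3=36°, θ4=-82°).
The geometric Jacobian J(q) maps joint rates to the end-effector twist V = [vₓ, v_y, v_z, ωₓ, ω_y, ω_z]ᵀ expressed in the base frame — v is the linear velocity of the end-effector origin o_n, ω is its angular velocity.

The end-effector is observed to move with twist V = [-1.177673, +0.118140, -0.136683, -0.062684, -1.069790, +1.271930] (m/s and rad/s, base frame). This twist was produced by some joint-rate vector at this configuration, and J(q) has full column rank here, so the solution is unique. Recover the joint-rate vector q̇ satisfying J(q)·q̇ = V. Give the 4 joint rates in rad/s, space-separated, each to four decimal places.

0.0900 0.6140 -0.9890 0.7020

o_n = [-0.1485, 0.3091, 1.1236]
J₁: ẑ×o_n = [-0.3091, -0.1485, 0.0000], ω = ẑ
J2: z=[0.0000, 0.0000, 1.0000] o=[0.2065, -0.2949, 0.0000] → [-0.6040, -0.3550, 0.0000, 0.0000, 0.0000, 1.0000]
J3: z=[0.4384, 0.8988, 0.0000] o=[-0.0901, -0.1502, 0.4200] → [0.6324, -0.3084, 0.2539, 0.4384, 0.8988, 0.0000]
J4: z=[0.5283, -0.2577, 0.8090] o=[-0.4636, 0.1543, 0.7609] → [-0.2187, 0.0633, 0.1630, 0.5283, -0.2577, 0.8090]
q̇ = J⁺·V = [0.0900, 0.6140, -0.9890, 0.7020]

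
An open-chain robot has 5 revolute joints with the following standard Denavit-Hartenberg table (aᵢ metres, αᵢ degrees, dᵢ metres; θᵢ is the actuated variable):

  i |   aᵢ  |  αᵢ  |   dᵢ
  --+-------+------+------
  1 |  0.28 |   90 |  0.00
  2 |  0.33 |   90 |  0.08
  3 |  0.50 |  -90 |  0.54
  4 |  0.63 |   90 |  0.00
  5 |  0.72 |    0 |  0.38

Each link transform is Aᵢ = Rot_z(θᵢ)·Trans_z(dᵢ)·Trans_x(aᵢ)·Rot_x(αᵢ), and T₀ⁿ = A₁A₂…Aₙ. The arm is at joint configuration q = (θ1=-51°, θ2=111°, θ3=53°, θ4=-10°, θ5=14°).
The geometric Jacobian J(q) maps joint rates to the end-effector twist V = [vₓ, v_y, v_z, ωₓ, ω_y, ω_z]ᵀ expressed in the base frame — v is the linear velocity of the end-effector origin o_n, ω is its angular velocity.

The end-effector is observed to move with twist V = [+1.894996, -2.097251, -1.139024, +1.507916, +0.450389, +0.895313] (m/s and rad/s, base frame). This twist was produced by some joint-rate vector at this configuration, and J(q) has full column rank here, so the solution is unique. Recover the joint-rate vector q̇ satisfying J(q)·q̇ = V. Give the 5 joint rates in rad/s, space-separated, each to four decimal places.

0.1500 -0.9390 0.1300 -0.6950 0.7070

o_n = [-0.6558, -1.6951, 1.5675]
J₁: ẑ×o_n = [1.6951, -0.6558, 0.0000], ω = ẑ
J2: z=[-0.7771, -0.6293, 0.0000] o=[0.1762, -0.2176, 0.0000] → [-0.9865, 1.2182, 0.6247, -0.7771, -0.6293, 0.0000]
J3: z=[0.5875, -0.7255, 0.3584] o=[0.0396, -0.1760, 0.3081] → [-0.3693, -0.9891, -1.3970, 0.5875, -0.7255, 0.3584]
J4: z=[-0.2876, -0.6012, -0.7456] o=[-0.0213, -0.7353, 0.7825] → [-1.1875, 0.6988, -0.1054, -0.2876, -0.6012, -0.7456]
J5: z=[0.7099, -0.6563, 0.2554] o=[-0.4263, -1.0225, 1.1703] → [-0.0889, -0.3406, -0.6281, 0.7099, -0.6563, 0.2554]
q̇ = J⁺·V = [0.1500, -0.9390, 0.1300, -0.6950, 0.7070]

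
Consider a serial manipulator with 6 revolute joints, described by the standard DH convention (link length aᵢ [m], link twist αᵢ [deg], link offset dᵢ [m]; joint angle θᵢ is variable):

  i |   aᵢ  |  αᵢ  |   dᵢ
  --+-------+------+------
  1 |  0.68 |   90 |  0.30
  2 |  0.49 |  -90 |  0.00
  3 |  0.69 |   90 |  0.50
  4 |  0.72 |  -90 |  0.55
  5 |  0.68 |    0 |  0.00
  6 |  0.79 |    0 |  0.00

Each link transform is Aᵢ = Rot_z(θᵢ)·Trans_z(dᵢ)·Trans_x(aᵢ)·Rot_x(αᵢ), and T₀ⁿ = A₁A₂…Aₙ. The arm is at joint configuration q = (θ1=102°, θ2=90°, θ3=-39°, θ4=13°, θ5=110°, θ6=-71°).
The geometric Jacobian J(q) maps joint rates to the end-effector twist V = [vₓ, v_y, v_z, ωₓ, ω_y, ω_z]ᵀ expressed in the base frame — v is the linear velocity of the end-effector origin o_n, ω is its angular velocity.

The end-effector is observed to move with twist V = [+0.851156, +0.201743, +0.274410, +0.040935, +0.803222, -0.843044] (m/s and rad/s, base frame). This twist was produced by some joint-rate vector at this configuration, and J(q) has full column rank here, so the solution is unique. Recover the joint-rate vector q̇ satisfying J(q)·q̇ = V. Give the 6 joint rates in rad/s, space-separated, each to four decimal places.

o_n = [0.6538, 0.0697, 2.5291]
J₁: ẑ×o_n = [-0.0697, 0.6538, 0.0000], ω = ẑ
J2: z=[0.9781, 0.2079, 0.0000] o=[-0.1414, 0.6651, 0.3000] → [0.4635, -2.1804, -0.7478, 0.9781, 0.2079, 0.0000]
J3: z=[0.2079, -0.9781, 0.0000] o=[-0.1414, 0.6651, 0.7900] → [-1.7011, -0.3616, 0.6541, 0.2079, -0.9781, 0.0000]
J4: z=[0.7602, 0.1616, -0.6293] o=[0.3873, 0.2663, 1.3262] → [0.0706, -1.0821, -0.1925, 0.7602, 0.1616, -0.6293]
J5: z=[0.0641, -0.9825, -0.1748] o=[1.2709, 0.2886, 1.5253] → [-1.0245, 0.0435, -0.6203, 0.0641, -0.9825, -0.1748]
J6: z=[0.0641, -0.9825, -0.1748] o=[0.6348, 0.2069, 1.7513] → [-0.7881, -0.0532, 0.0099, 0.0641, -0.9825, -0.1748]
q̇ = J⁺·V = [-0.2990, -0.6160, -0.3650, 0.9820, -0.3900, -0.0330]

-0.2990 -0.6160 -0.3650 0.9820 -0.3900 -0.0330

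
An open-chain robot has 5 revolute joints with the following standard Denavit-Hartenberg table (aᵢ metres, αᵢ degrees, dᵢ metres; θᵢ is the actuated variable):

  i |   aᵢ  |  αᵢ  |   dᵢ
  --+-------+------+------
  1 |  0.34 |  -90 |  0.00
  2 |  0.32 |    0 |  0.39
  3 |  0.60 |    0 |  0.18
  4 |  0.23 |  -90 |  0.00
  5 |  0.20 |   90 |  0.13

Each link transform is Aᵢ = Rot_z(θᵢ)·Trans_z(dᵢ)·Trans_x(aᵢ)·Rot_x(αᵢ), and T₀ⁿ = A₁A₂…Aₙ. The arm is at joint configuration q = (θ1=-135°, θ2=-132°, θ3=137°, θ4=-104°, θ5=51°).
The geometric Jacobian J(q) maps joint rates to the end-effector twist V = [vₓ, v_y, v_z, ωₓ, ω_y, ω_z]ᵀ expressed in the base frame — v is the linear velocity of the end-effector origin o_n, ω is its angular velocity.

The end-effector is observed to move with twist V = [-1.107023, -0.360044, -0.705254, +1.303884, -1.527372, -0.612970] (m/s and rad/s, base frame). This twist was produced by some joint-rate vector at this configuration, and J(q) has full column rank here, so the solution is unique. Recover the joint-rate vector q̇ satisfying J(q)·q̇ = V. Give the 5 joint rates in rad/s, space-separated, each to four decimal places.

-0.6380 0.3260 0.6860 0.9900 0.1600

o_n = [-0.2699, -0.8562, 0.5573]
J₁: ẑ×o_n = [0.8562, -0.2699, 0.0000], ω = ẑ
J2: z=[0.7071, -0.7071, 0.0000] o=[-0.2404, -0.2404, 0.0000] → [-0.3941, -0.3941, -0.4563, 0.7071, -0.7071, 0.0000]
J3: z=[0.7071, -0.7071, 0.0000] o=[0.1868, -0.3648, 0.2378] → [-0.2259, -0.2259, -0.6704, 0.7071, -0.7071, 0.0000]
J4: z=[0.7071, -0.7071, 0.0000] o=[-0.1086, -0.9147, 0.1855] → [-0.2629, -0.2629, -0.0727, 0.7071, -0.7071, 0.0000]
J5: z=[-0.6984, -0.6984, 0.1564] o=[-0.0832, -0.8893, 0.4127] → [-0.1062, 0.0718, -0.1535, -0.6984, -0.6984, 0.1564]
q̇ = J⁺·V = [-0.6380, 0.3260, 0.6860, 0.9900, 0.1600]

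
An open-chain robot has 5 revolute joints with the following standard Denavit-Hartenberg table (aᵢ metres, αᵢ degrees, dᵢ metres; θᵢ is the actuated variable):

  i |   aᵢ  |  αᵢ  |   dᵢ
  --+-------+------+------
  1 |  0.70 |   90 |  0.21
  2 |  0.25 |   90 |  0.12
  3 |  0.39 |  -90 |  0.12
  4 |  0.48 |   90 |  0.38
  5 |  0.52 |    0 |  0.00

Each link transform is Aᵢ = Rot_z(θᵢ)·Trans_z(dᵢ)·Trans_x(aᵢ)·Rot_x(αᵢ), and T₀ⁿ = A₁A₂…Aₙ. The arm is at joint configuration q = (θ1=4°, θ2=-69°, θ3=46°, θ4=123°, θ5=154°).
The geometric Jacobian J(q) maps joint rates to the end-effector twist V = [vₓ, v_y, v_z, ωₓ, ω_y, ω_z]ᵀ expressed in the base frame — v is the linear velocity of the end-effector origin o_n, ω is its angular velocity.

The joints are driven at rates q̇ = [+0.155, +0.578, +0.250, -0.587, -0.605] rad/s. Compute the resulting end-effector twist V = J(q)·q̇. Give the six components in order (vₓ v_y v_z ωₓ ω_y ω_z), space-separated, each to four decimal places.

0.1513 0.0035 0.3976 -0.5283 0.1583 -0.1178

o_n = [0.6816, -0.7722, 0.0972]
J₁: ẑ×o_n = [0.7722, 0.6816, -0.0000], ω = ẑ
J2: z=[0.0698, -0.9976, 0.0000] o=[0.6983, 0.0488, 0.2100] → [0.1125, 0.0079, -0.0739, 0.0698, -0.9976, 0.0000]
J3: z=[-0.9313, -0.0651, -0.3584] o=[0.7960, -0.0646, -0.0234] → [-0.2614, 0.1533, 0.6516, -0.9313, -0.0651, -0.3584]
J4: z=[-0.2087, -0.7109, 0.6716] o=[0.8007, -0.3455, -0.3193] → [-0.0096, 0.0070, 0.0044, -0.2087, -0.7109, 0.6716]
J5: z=[0.7576, -0.5518, -0.3487] o=[1.0183, -0.4064, 0.2497] → [-0.0434, 0.2329, -0.4629, 0.7576, -0.5518, -0.3487]
V = J·q̇ = [0.1513, 0.0035, 0.3976, -0.5283, 0.1583, -0.1178]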